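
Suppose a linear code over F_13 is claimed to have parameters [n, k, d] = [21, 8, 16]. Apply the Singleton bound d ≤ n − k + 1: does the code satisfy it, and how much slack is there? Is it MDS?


Singleton RHS = n − k + 1 = 14, slack = -2, bound violated (no such code; not MDS).

Singleton bound: d ≤ n − k + 1.
Here n = 21, k = 8, so n − k + 1 = 14.
Given d = 16, check d ≤ 14: NO.
Slack = (n − k + 1) − d = -2.
The slack is negative: d = 16 exceeds n − k + 1 = 14 by 2, so the Singleton bound is violated and no linear [21, 8, 16]_13 code can exist. In particular it is not MDS (MDS requires d = n − k + 1 exactly).
Description: the claimed parameters are [21, 8, 16]_13; such a code would be impossible (violates the Singleton bound).


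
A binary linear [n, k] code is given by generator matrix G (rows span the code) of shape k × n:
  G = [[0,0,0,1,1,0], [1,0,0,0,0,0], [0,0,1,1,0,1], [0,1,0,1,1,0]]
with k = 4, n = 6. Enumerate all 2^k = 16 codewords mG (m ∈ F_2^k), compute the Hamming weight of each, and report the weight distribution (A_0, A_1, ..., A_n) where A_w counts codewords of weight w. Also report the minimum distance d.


Weight distribution: A_0 = 1, A_1 = 2, A_2 = 2, A_3 = 4, A_4 = 5, A_5 = 2. Minimum distance d = 1.

Enumerate all 2^4 = 16 messages m ∈ F_2^4.
For each, compute codeword c = mG in F_2^6, then tally its weight.
  m = 0000 → c = 000000, weight = 0.
  m = 1000 → c = 000110, weight = 2.
  m = 0100 → c = 100000, weight = 1.
  m = 1100 → c = 100110, weight = 3.
  m = 0010 → c = 001101, weight = 3.
  m = 1010 → c = 001011, weight = 3.
  m = 0110 → c = 101101, weight = 4.
  m = 1110 → c = 101011, weight = 4.
  m = 0001 → c = 010110, weight = 3.
  m = 1001 → c = 010000, weight = 1.
  m = 0101 → c = 110110, weight = 4.
  m = 1101 → c = 110000, weight = 2.
  m = 0011 → c = 011011, weight = 4.
  m = 1011 → c = 011101, weight = 4.
  m = 0111 → c = 111011, weight = 5.
  m = 1111 → c = 111101, weight = 5.
Tally weights:
  weight 0: 1 codewords.
  weight 1: 2 codewords.
  weight 2: 2 codewords.
  weight 3: 4 codewords.
  weight 4: 5 codewords.
  weight 5: 2 codewords.
Minimum distance d = smallest w > 0 with A_w > 0 = 1.
Sanity: Σ A_w = 16 = 2^4 = 16 ✓.


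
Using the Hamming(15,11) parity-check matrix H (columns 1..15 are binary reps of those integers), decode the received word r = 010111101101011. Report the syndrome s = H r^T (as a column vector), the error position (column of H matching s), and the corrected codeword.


s = (1, 1, 0, 0)^T, error position = 12, corrected codeword c = 010111101100011

Compute s = H r^T mod 2 one row at a time:
  s_1 = 0 + 1 + 1 + 0 + 1 + 0 + 1 + 1 = 5 ≡ 1 (mod 2).
  s_2 = 1 + 1 + 1 + 1 + 1 + 0 + 1 + 1 = 7 ≡ 1 (mod 2).
  s_3 = 1 + 0 + 1 + 1 + 1 + 0 + 1 + 1 = 6 ≡ 0 (mod 2).
  s_4 = 0 + 0 + 1 + 1 + 1 + 0 + 0 + 1 = 4 ≡ 0 (mod 2).
s = (1, 1, 0, 0)^T — this equals column 12 of H (binary 1100), so error is at position 12.
Correct: flip bit 12 of r = 010111101101011 to get c = 010111101100011.


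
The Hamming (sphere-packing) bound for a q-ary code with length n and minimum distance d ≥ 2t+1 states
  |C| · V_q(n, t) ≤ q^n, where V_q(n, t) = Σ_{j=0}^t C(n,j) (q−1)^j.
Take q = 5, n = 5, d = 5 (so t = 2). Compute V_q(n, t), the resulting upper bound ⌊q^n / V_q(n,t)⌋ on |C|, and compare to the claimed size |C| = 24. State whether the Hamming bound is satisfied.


V_q(n, t) = 181, q^n = 3125, Hamming bound = 17, |C| = 24 > bound (violated).

Step 1: Compute V_q(n, t) = Σ_{j=0}^2 C(n, j) (q−1)^j.
  j = 0: C(5,0)·(4)^0 = 1·1 = 1.
  j = 1: C(5,1)·(4)^1 = 5·4 = 20.
  j = 2: C(5,2)·(4)^2 = 10·16 = 160.
  V_q(n, t) = 1 + 20 + 160 = 181.
Step 2: q^n = 5^5 = 3125.
Step 3: Hamming bound ⌊q^n / V_q(n,t)⌋ = ⌊3125/181⌋ = 17.
Step 4: Compare |C| = 24 to 17: violated.
The claimed |C| lies above the Hamming bound, so no 5-ary code of length 5 with d ≥ 5 can have 24 codewords.


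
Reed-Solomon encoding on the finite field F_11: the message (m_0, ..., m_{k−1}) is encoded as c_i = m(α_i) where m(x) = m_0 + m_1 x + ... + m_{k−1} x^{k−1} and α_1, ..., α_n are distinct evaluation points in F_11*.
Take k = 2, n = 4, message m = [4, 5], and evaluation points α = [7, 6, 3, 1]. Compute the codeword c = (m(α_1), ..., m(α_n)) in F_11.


c = [6, 1, 8, 9]

Message polynomial: m(x) = 4 + 5·x (mod 11).
For each evaluation point α_i, compute m(α_i) mod 11:
  α_1 = 7: Horner steps 5 → 6, so m(7) = 6.
  α_2 = 6: Horner steps 5 → 1, so m(6) = 1.
  α_3 = 3: Horner steps 5 → 8, so m(3) = 8.
  α_4 = 1: Horner steps 5 → 9, so m(1) = 9.
Codeword c = [6, 1, 8, 9] ∈ F_11^4.


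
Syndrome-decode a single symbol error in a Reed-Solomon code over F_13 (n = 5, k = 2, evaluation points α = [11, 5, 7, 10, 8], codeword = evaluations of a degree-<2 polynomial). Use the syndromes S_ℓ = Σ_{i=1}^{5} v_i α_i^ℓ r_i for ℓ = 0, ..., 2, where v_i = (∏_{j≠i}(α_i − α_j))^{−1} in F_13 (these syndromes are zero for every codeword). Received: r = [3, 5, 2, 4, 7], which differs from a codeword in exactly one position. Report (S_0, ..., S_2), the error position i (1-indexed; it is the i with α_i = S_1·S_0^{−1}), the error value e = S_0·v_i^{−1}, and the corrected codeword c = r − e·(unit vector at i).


S = (1, 11, 4), error at position 1, error magnitude e = 7, c = [9, 5, 2, 4, 7].

Step 1: column multipliers v_i = (∏_{j≠i}(α_i − α_j))^{−1} mod 13.
  i = 1 (α = 11): (11−5)(11−7)(11−10)(11−8) = 6·4·1·3 = 72 ≡ 7, so v_1 = 7^{−1} = 2 (mod 13).
  i = 2 (α = 5): (5−11)(5−7)(5−10)(5−8) = (−6)·(−2)·(−5)·(−3) = 180 ≡ 11, so v_2 = 11^{−1} = 6 (mod 13).
  i = 3 (α = 7): (7−11)(7−5)(7−10)(7−8) = (−4)·2·(−3)·(−1) = −24 ≡ 2, so v_3 = 2^{−1} = 7 (mod 13).
  i = 4 (α = 10): (10−11)(10−5)(10−7)(10−8) = (−1)·5·3·2 = −30 ≡ 9, so v_4 = 9^{−1} = 3 (mod 13).
  i = 5 (α = 8): (8−11)(8−5)(8−7)(8−10) = (−3)·3·1·(−2) = 18 ≡ 5, so v_5 = 5^{−1} = 8 (mod 13).
  v = [2, 6, 7, 3, 8].
Step 2: syndromes of r = [3, 5, 2, 4, 7] (all sums mod 13).
  S_0 = Σ v_i r_i = 2·3 + 6·5 + 7·2 + 3·4 + 8·7 = 118 ≡ 1.
  S_1 = Σ v_i α_i r_i = 2·11·3 + 6·5·5 + 7·7·2 + 3·10·4 + 8·8·7 = 882 ≡ 11.
  α_i^2 mod 13 = [4, 12, 10, 9, 12].
  S_2 = Σ v_i α_i^2 r_i = 2·4·3 + 6·12·5 + 7·10·2 + 3·9·4 + 8·12·7 = 1304 ≡ 4.
  S = (1, 11, 4) ≠ 0, so r is not a codeword (an error is present).
Step 3: locate the error. For a single error e at position i, S_ℓ = v_i·e·α_i^ℓ, so α_err = S_1/S_0.
  S_0^{−1} = 1^{−1} = 1 (mod 13), so α_err = 11·1 = 11 ≡ 11 = α_1. Error position i = 1.
  Consistency check: S_2/S_1 = 4·6 = 24 ≡ 11 = α_err ✓ (single-error assumption holds).
Step 4: error magnitude e = S_0/v_1 = S_0·∏_{j≠1}(α_1 − α_j) = 1·7 = 7 ≡ 7 (mod 13).
Step 5: correct position 1: c_1 = r_1 − e = 3 − 7 ≡ 9 (mod 13). Hence c = [9, 5, 2, 4, 7].
  Check: interpolating c through the α_i gives m(x) = 6 + 5·x (degree < 2) with m(α_i) = c_i for every i, so c is indeed a codeword.


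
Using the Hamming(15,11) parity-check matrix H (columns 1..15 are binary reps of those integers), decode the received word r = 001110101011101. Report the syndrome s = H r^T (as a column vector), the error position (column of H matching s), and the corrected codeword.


s = (1, 0, 0, 1)^T, error position = 9, corrected codeword c = 001110100011101

Compute s = H r^T mod 2 one row at a time:
  s_1 = 0 + 1 + 0 + 1 + 1 + 1 + 0 + 1 = 5 ≡ 1 (mod 2).
  s_2 = 1 + 1 + 0 + 1 + 1 + 1 + 0 + 1 = 6 ≡ 0 (mod 2).
  s_3 = 0 + 1 + 0 + 1 + 0 + 1 + 0 + 1 = 4 ≡ 0 (mod 2).
  s_4 = 0 + 1 + 1 + 1 + 1 + 1 + 1 + 1 = 7 ≡ 1 (mod 2).
s = (1, 0, 0, 1)^T — this equals column 9 of H (binary 1001), so error is at position 9.
Correct: flip bit 9 of r = 001110101011101 to get c = 001110100011101.


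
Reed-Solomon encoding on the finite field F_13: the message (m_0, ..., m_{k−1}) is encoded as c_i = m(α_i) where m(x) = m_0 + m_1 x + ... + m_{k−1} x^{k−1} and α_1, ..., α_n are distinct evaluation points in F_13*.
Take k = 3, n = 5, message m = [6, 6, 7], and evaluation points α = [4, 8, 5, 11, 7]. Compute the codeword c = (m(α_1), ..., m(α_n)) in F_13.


c = [12, 8, 3, 9, 1]

Message polynomial: m(x) = 6 + 6·x + 7·x^2 (mod 13).
For each evaluation point α_i, compute m(α_i) mod 13:
  α_1 = 4: Horner steps 7 → 8 → 12, so m(4) = 12.
  α_2 = 8: Horner steps 7 → 10 → 8, so m(8) = 8.
  α_3 = 5: Horner steps 7 → 2 → 3, so m(5) = 3.
  α_4 = 11: Horner steps 7 → 5 → 9, so m(11) = 9.
  α_5 = 7: Horner steps 7 → 3 → 1, so m(7) = 1.
Codeword c = [12, 8, 3, 9, 1] ∈ F_13^5.


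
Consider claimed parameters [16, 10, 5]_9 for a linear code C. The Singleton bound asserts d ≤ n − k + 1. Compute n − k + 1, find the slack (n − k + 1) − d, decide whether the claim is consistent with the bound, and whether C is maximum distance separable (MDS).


Singleton RHS = n − k + 1 = 7, slack = 2, bound satisfied, not MDS.

Singleton bound: d ≤ n − k + 1.
Here n = 16, k = 10, so n − k + 1 = 7.
Given d = 5, check d ≤ 7: YES.
Slack = (n − k + 1) − d = 2.
The code is NOT MDS (slack = 2 > 0).
Description: the claimed parameters are [16, 10, 5]_9; such a code would be non-MDS.


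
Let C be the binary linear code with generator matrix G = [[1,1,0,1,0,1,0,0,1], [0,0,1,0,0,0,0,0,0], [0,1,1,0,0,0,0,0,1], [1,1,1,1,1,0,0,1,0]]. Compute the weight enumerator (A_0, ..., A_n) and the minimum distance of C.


Weight distribution: A_0 = 1, A_1 = 1, A_2 = 1, A_3 = 2, A_4 = 3, A_5 = 5, A_6 = 3. Minimum distance d = 1.

Enumerate all 2^4 = 16 messages m ∈ F_2^4.
For each, compute codeword c = mG in F_2^9, then tally its weight.
  m = 0000 → c = 000000000, weight = 0.
  m = 1000 → c = 110101001, weight = 5.
  m = 0100 → c = 001000000, weight = 1.
  m = 1100 → c = 111101001, weight = 6.
  m = 0010 → c = 011000001, weight = 3.
  m = 1010 → c = 101101000, weight = 4.
  m = 0110 → c = 010000001, weight = 2.
  m = 1110 → c = 100101000, weight = 3.
  m = 0001 → c = 111110010, weight = 6.
  m = 1001 → c = 001011011, weight = 5.
  m = 0101 → c = 110110010, weight = 5.
  m = 1101 → c = 000011011, weight = 4.
  m = 0011 → c = 100110011, weight = 5.
  m = 1011 → c = 010011010, weight = 4.
  m = 0111 → c = 101110011, weight = 6.
  m = 1111 → c = 011011010, weight = 5.
Tally weights:
  weight 0: 1 codewords.
  weight 1: 1 codewords.
  weight 2: 1 codewords.
  weight 3: 2 codewords.
  weight 4: 3 codewords.
  weight 5: 5 codewords.
  weight 6: 3 codewords.
Minimum distance d = smallest w > 0 with A_w > 0 = 1.
Sanity: Σ A_w = 16 = 2^4 = 16 ✓.


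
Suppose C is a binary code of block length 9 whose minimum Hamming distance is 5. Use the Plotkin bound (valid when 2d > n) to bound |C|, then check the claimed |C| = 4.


Plotkin bound M ≤ 10; given |C| = 4 ≤ bound (satisfied).

Check applicability: 2d = 10, n = 9.
2d − n = 1 > 0, so Plotkin applies.
Compute d/(2d−n) = 5/1 ≈ 5.0000.
⌊d/(2d−n)⌋ = 5.
Plotkin bound: M ≤ 2·5 = 10.
Given |C| = 4, check: satisfied.
This |C| is below the Plotkin bound.


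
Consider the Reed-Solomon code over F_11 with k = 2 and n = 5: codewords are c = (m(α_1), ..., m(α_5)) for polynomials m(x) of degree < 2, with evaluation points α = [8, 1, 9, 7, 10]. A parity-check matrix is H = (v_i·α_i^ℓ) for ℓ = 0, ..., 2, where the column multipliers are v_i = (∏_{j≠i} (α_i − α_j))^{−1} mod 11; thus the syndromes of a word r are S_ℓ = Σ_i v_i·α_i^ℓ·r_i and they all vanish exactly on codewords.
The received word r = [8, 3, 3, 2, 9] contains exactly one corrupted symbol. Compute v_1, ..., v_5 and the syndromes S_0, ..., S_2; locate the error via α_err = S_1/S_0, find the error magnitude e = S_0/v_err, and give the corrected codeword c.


S = (7, 7, 7), error at position 2, error magnitude e = 4, c = [8, 10, 3, 2, 9].

Step 1: column multipliers v_i = (∏_{j≠i}(α_i − α_j))^{−1} mod 11.
  i = 1 (α = 8): (8−1)(8−9)(8−7)(8−10) = 7·(−1)·1·(−2) = 14 ≡ 3, so v_1 = 3^{−1} = 4 (mod 11).
  i = 2 (α = 1): (1−8)(1−9)(1−7)(1−10) = (−7)·(−8)·(−6)·(−9) = 3024 ≡ 10, so v_2 = 10^{−1} = 10 (mod 11).
  i = 3 (α = 9): (9−8)(9−1)(9−7)(9−10) = 1·8·2·(−1) = −16 ≡ 6, so v_3 = 6^{−1} = 2 (mod 11).
  i = 4 (α = 7): (7−8)(7−1)(7−9)(7−10) = (−1)·6·(−2)·(−3) = −36 ≡ 8, so v_4 = 8^{−1} = 7 (mod 11).
  i = 5 (α = 10): (10−8)(10−1)(10−9)(10−7) = 2·9·1·3 = 54 ≡ 10, so v_5 = 10^{−1} = 10 (mod 11).
  v = [4, 10, 2, 7, 10].
Step 2: syndromes of r = [8, 3, 3, 2, 9] (all sums mod 11).
  S_0 = Σ v_i r_i = 4·8 + 10·3 + 2·3 + 7·2 + 10·9 = 172 ≡ 7.
  S_1 = Σ v_i α_i r_i = 4·8·8 + 10·1·3 + 2·9·3 + 7·7·2 + 10·10·9 = 1338 ≡ 7.
  α_i^2 mod 11 = [9, 1, 4, 5, 1].
  S_2 = Σ v_i α_i^2 r_i = 4·9·8 + 10·1·3 + 2·4·3 + 7·5·2 + 10·1·9 = 502 ≡ 7.
  S = (7, 7, 7) ≠ 0, so r is not a codeword (an error is present).
Step 3: locate the error. For a single error e at position i, S_ℓ = v_i·e·α_i^ℓ, so α_err = S_1/S_0.
  S_0^{−1} = 7^{−1} = 8 (mod 11), so α_err = 7·8 = 56 ≡ 1 = α_2. Error position i = 2.
  Consistency check: S_2/S_1 = 7·8 = 56 ≡ 1 = α_err ✓ (single-error assumption holds).
Step 4: error magnitude e = S_0/v_2 = S_0·∏_{j≠2}(α_2 − α_j) = 7·10 = 70 ≡ 4 (mod 11).
Step 5: correct position 2: c_2 = r_2 − e = 3 − 4 ≡ 10 (mod 11). Hence c = [8, 10, 3, 2, 9].
  Check: interpolating c through the α_i gives m(x) = 4 + 6·x (degree < 2) with m(α_i) = c_i for every i, so c is indeed a codeword.


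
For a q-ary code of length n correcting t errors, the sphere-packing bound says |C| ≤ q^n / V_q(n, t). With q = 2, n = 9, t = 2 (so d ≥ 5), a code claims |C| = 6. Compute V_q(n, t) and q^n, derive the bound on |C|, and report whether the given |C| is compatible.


V_q(n, t) = 46, q^n = 512, Hamming bound = 11, |C| = 6 ≤ bound (satisfied).

Step 1: Compute V_q(n, t) = Σ_{j=0}^2 C(n, j) (q−1)^j.
  j = 0: C(9,0)·(1)^0 = 1·1 = 1.
  j = 1: C(9,1)·(1)^1 = 9·1 = 9.
  j = 2: C(9,2)·(1)^2 = 36·1 = 36.
  V_q(n, t) = 1 + 9 + 36 = 46.
Step 2: q^n = 2^9 = 512.
Step 3: Hamming bound ⌊q^n / V_q(n,t)⌋ = ⌊512/46⌋ = 11.
Step 4: Compare |C| = 6 to 11: satisfied.
The claimed |C| lies below the Hamming bound.


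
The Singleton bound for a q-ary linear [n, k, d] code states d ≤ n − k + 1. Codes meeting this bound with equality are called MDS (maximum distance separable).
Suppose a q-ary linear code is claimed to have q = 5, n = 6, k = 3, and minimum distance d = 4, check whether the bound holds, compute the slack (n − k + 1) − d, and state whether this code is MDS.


Singleton RHS = n − k + 1 = 4, slack = 0, bound satisfied, MDS.

Singleton bound: d ≤ n − k + 1.
Here n = 6, k = 3, so n − k + 1 = 4.
Given d = 4, check d ≤ 4: YES.
Slack = (n − k + 1) − d = 0.
The code is MDS (slack = 0).
Description: the claimed parameters are [6, 3, 4]_5; such a code would be MDS (meets Singleton bound).


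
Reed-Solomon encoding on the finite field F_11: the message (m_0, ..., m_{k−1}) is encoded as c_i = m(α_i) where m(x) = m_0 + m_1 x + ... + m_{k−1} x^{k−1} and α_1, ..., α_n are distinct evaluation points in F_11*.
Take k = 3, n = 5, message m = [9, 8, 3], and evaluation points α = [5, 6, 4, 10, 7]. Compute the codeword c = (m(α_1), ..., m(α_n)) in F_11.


c = [3, 0, 1, 4, 3]

Message polynomial: m(x) = 9 + 8·x + 3·x^2 (mod 11).
For each evaluation point α_i, compute m(α_i) mod 11:
  α_1 = 5: Horner steps 3 → 1 → 3, so m(5) = 3.
  α_2 = 6: Horner steps 3 → 4 → 0, so m(6) = 0.
  α_3 = 4: Horner steps 3 → 9 → 1, so m(4) = 1.
  α_4 = 10: Horner steps 3 → 5 → 4, so m(10) = 4.
  α_5 = 7: Horner steps 3 → 7 → 3, so m(7) = 3.
Codeword c = [3, 0, 1, 4, 3] ∈ F_11^5.


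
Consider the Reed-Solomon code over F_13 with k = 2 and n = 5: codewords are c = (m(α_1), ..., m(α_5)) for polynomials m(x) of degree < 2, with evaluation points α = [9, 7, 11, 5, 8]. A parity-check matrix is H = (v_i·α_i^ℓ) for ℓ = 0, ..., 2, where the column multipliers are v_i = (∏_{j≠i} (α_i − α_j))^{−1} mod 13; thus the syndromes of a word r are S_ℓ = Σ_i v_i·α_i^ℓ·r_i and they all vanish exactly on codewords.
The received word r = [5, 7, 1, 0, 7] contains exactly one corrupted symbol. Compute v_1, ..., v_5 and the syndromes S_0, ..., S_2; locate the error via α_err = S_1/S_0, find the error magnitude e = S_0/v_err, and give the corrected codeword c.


S = (5, 9, 11), error at position 2, error magnitude e = 11, c = [5, 9, 1, 0, 7].

Step 1: column multipliers v_i = (∏_{j≠i}(α_i − α_j))^{−1} mod 13.
  i = 1 (α = 9): (9−7)(9−11)(9−5)(9−8) = 2·(−2)·4·1 = −16 ≡ 10, so v_1 = 10^{−1} = 4 (mod 13).
  i = 2 (α = 7): (7−9)(7−11)(7−5)(7−8) = (−2)·(−4)·2·(−1) = −16 ≡ 10, so v_2 = 10^{−1} = 4 (mod 13).
  i = 3 (α = 11): (11−9)(11−7)(11−5)(11−8) = 2·4·6·3 = 144 ≡ 1, so v_3 = 1^{−1} = 1 (mod 13).
  i = 4 (α = 5): (5−9)(5−7)(5−11)(5−8) = (−4)·(−2)·(−6)·(−3) = 144 ≡ 1, so v_4 = 1^{−1} = 1 (mod 13).
  i = 5 (α = 8): (8−9)(8−7)(8−11)(8−5) = (−1)·1·(−3)·3 = 9 ≡ 9, so v_5 = 9^{−1} = 3 (mod 13).
  v = [4, 4, 1, 1, 3].
Step 2: syndromes of r = [5, 7, 1, 0, 7] (all sums mod 13).
  S_0 = Σ v_i r_i = 4·5 + 4·7 + 1·1 + 1·0 + 3·7 = 70 ≡ 5.
  S_1 = Σ v_i α_i r_i = 4·9·5 + 4·7·7 + 1·11·1 + 1·5·0 + 3·8·7 = 555 ≡ 9.
  α_i^2 mod 13 = [3, 10, 4, 12, 12].
  S_2 = Σ v_i α_i^2 r_i = 4·3·5 + 4·10·7 + 1·4·1 + 1·12·0 + 3·12·7 = 596 ≡ 11.
  S = (5, 9, 11) ≠ 0, so r is not a codeword (an error is present).
Step 3: locate the error. For a single error e at position i, S_ℓ = v_i·e·α_i^ℓ, so α_err = S_1/S_0.
  S_0^{−1} = 5^{−1} = 8 (mod 13), so α_err = 9·8 = 72 ≡ 7 = α_2. Error position i = 2.
  Consistency check: S_2/S_1 = 11·3 = 33 ≡ 7 = α_err ✓ (single-error assumption holds).
Step 4: error magnitude e = S_0/v_2 = S_0·∏_{j≠2}(α_2 − α_j) = 5·10 = 50 ≡ 11 (mod 13).
Step 5: correct position 2: c_2 = r_2 − e = 7 − 11 ≡ 9 (mod 13). Hence c = [5, 9, 1, 0, 7].
  Check: interpolating c through the α_i gives m(x) = 10 + 11·x (degree < 2) with m(α_i) = c_i for every i, so c is indeed a codeword.


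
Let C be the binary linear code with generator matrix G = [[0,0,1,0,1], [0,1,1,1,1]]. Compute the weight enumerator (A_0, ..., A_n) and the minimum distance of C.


Weight distribution: A_0 = 1, A_2 = 2, A_4 = 1. Minimum distance d = 2.

Enumerate all 2^2 = 4 messages m ∈ F_2^2.
For each, compute codeword c = mG in F_2^5, then tally its weight.
  m = 00 → c = 00000, weight = 0.
  m = 10 → c = 00101, weight = 2.
  m = 01 → c = 01111, weight = 4.
  m = 11 → c = 01010, weight = 2.
Tally weights:
  weight 0: 1 codewords.
  weight 2: 2 codewords.
  weight 4: 1 codewords.
Minimum distance d = smallest w > 0 with A_w > 0 = 2.
Sanity: Σ A_w = 4 = 2^2 = 4 ✓.


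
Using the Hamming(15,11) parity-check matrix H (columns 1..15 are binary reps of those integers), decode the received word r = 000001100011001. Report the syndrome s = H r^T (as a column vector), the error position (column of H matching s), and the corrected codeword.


s = (1, 0, 0, 1)^T, error position = 9, corrected codeword c = 000001101011001

Compute s = H r^T mod 2 one row at a time:
  s_1 = 0 + 0 + 0 + 1 + 1 + 0 + 0 + 1 = 3 ≡ 1 (mod 2).
  s_2 = 0 + 0 + 1 + 1 + 1 + 0 + 0 + 1 = 4 ≡ 0 (mod 2).
  s_3 = 0 + 0 + 1 + 1 + 0 + 1 + 0 + 1 = 4 ≡ 0 (mod 2).
  s_4 = 0 + 0 + 0 + 1 + 0 + 1 + 0 + 1 = 3 ≡ 1 (mod 2).
s = (1, 0, 0, 1)^T — this equals column 9 of H (binary 1001), so error is at position 9.
Correct: flip bit 9 of r = 000001100011001 to get c = 000001101011001.


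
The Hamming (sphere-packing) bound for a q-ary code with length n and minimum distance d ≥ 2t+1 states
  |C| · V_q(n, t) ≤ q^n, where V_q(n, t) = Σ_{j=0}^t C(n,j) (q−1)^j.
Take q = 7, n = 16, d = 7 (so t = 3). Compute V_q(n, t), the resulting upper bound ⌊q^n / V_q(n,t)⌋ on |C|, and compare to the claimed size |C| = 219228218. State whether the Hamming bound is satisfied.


V_q(n, t) = 125377, q^n = 33232930569601, Hamming bound = 265064011, |C| = 219228218 ≤ bound (satisfied).

Step 1: Compute V_q(n, t) = Σ_{j=0}^3 C(n, j) (q−1)^j.
  j = 0: C(16,0)·(6)^0 = 1·1 = 1.
  j = 1: C(16,1)·(6)^1 = 16·6 = 96.
  j = 2: C(16,2)·(6)^2 = 120·36 = 4320.
  j = 3: C(16,3)·(6)^3 = 560·216 = 120960.
  V_q(n, t) = 1 + 96 + 4320 + 120960 = 125377.
Step 2: q^n = 7^16 = 33232930569601.
Step 3: Hamming bound ⌊q^n / V_q(n,t)⌋ = ⌊33232930569601/125377⌋ = 265064011.
Step 4: Compare |C| = 219228218 to 265064011: satisfied.
The claimed |C| lies below the Hamming bound.


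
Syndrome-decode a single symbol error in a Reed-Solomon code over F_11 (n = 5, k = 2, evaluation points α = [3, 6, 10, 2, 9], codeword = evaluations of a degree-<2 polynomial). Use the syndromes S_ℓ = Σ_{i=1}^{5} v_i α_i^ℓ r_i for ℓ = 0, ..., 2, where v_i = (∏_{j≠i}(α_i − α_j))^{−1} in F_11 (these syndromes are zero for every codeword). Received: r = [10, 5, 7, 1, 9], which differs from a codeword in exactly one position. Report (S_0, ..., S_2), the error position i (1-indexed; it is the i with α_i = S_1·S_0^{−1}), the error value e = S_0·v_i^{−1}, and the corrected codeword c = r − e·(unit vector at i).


S = (1, 6, 3), error at position 2, error magnitude e = 1, c = [10, 4, 7, 1, 9].

Step 1: column multipliers v_i = (∏_{j≠i}(α_i − α_j))^{−1} mod 11.
  i = 1 (α = 3): (3−6)(3−10)(3−2)(3−9) = (−3)·(−7)·1·(−6) = −126 ≡ 6, so v_1 = 6^{−1} = 2 (mod 11).
  i = 2 (α = 6): (6−3)(6−10)(6−2)(6−9) = 3·(−4)·4·(−3) = 144 ≡ 1, so v_2 = 1^{−1} = 1 (mod 11).
  i = 3 (α = 10): (10−3)(10−6)(10−2)(10−9) = 7·4·8·1 = 224 ≡ 4, so v_3 = 4^{−1} = 3 (mod 11).
  i = 4 (α = 2): (2−3)(2−6)(2−10)(2−9) = (−1)·(−4)·(−8)·(−7) = 224 ≡ 4, so v_4 = 4^{−1} = 3 (mod 11).
  i = 5 (α = 9): (9−3)(9−6)(9−10)(9−2) = 6·3·(−1)·7 = −126 ≡ 6, so v_5 = 6^{−1} = 2 (mod 11).
  v = [2, 1, 3, 3, 2].
Step 2: syndromes of r = [10, 5, 7, 1, 9] (all sums mod 11).
  S_0 = Σ v_i r_i = 2·10 + 1·5 + 3·7 + 3·1 + 2·9 = 67 ≡ 1.
  S_1 = Σ v_i α_i r_i = 2·3·10 + 1·6·5 + 3·10·7 + 3·2·1 + 2·9·9 = 468 ≡ 6.
  α_i^2 mod 11 = [9, 3, 1, 4, 4].
  S_2 = Σ v_i α_i^2 r_i = 2·9·10 + 1·3·5 + 3·1·7 + 3·4·1 + 2·4·9 = 300 ≡ 3.
  S = (1, 6, 3) ≠ 0, so r is not a codeword (an error is present).
Step 3: locate the error. For a single error e at position i, S_ℓ = v_i·e·α_i^ℓ, so α_err = S_1/S_0.
  S_0^{−1} = 1^{−1} = 1 (mod 11), so α_err = 6·1 = 6 ≡ 6 = α_2. Error position i = 2.
  Consistency check: S_2/S_1 = 3·2 = 6 ≡ 6 = α_err ✓ (single-error assumption holds).
Step 4: error magnitude e = S_0/v_2 = S_0·∏_{j≠2}(α_2 − α_j) = 1·1 = 1 ≡ 1 (mod 11).
Step 5: correct position 2: c_2 = r_2 − e = 5 − 1 ≡ 4 (mod 11). Hence c = [10, 4, 7, 1, 9].
  Check: interpolating c through the α_i gives m(x) = 5 + 9·x (degree < 2) with m(α_i) = c_i for every i, so c is indeed a codeword.


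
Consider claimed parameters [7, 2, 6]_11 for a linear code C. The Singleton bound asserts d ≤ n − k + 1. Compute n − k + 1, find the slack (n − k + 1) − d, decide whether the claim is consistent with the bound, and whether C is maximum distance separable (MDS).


Singleton RHS = n − k + 1 = 6, slack = 0, bound satisfied, MDS.

Singleton bound: d ≤ n − k + 1.
Here n = 7, k = 2, so n − k + 1 = 6.
Given d = 6, check d ≤ 6: YES.
Slack = (n − k + 1) − d = 0.
The code is MDS (slack = 0).
Description: the claimed parameters are [7, 2, 6]_11; such a code would be MDS (meets Singleton bound).


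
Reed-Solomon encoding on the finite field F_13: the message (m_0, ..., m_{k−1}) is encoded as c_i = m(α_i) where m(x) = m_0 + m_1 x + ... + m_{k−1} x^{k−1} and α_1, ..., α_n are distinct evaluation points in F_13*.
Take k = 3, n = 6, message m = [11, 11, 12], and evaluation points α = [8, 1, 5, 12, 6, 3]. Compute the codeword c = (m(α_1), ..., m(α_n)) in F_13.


c = [9, 8, 2, 12, 2, 9]

Message polynomial: m(x) = 11 + 11·x + 12·x^2 (mod 13).
For each evaluation point α_i, compute m(α_i) mod 13:
  α_1 = 8: Horner steps 12 → 3 → 9, so m(8) = 9.
  α_2 = 1: Horner steps 12 → 10 → 8, so m(1) = 8.
  α_3 = 5: Horner steps 12 → 6 → 2, so m(5) = 2.
  α_4 = 12: Horner steps 12 → 12 → 12, so m(12) = 12.
  α_5 = 6: Horner steps 12 → 5 → 2, so m(6) = 2.
  α_6 = 3: Horner steps 12 → 8 → 9, so m(3) = 9.
Codeword c = [9, 8, 2, 12, 2, 9] ∈ F_13^6.


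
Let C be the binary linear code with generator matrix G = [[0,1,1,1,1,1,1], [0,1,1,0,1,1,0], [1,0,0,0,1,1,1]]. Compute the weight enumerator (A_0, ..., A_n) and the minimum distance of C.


Weight distribution: A_0 = 1, A_2 = 1, A_4 = 5, A_6 = 1. Minimum distance d = 2.

Enumerate all 2^3 = 8 messages m ∈ F_2^3.
For each, compute codeword c = mG in F_2^7, then tally its weight.
  m = 000 → c = 0000000, weight = 0.
  m = 100 → c = 0111111, weight = 6.
  m = 010 → c = 0110110, weight = 4.
  m = 110 → c = 0001001, weight = 2.
  m = 001 → c = 1000111, weight = 4.
  m = 101 → c = 1111000, weight = 4.
  m = 011 → c = 1110001, weight = 4.
  m = 111 → c = 1001110, weight = 4.
Tally weights:
  weight 0: 1 codewords.
  weight 2: 1 codewords.
  weight 4: 5 codewords.
  weight 6: 1 codewords.
Minimum distance d = smallest w > 0 with A_w > 0 = 2.
Sanity: Σ A_w = 8 = 2^3 = 8 ✓.


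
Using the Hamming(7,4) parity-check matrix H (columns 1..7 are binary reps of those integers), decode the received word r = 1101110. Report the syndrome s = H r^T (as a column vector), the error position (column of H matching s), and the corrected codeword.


s = (1, 0, 0)^T, error position = 4, corrected codeword c = 1100110

Compute s = H r^T mod 2 one row at a time:
  s_1 = 1 + 1 + 1 + 0 = 3 ≡ 1 (mod 2).
  s_2 = 1 + 0 + 1 + 0 = 2 ≡ 0 (mod 2).
  s_3 = 1 + 0 + 1 + 0 = 2 ≡ 0 (mod 2).
s = (1, 0, 0)^T — this equals column 4 of H (binary 100), so error is at position 4.
Correct: flip bit 4 of r = 1101110 to get c = 1100110.


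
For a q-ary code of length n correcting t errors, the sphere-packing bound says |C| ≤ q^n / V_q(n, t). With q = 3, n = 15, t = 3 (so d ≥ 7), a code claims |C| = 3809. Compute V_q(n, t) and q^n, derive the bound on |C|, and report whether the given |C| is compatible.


V_q(n, t) = 4091, q^n = 14348907, Hamming bound = 3507, |C| = 3809 > bound (violated).

Step 1: Compute V_q(n, t) = Σ_{j=0}^3 C(n, j) (q−1)^j.
  j = 0: C(15,0)·(2)^0 = 1·1 = 1.
  j = 1: C(15,1)·(2)^1 = 15·2 = 30.
  j = 2: C(15,2)·(2)^2 = 105·4 = 420.
  j = 3: C(15,3)·(2)^3 = 455·8 = 3640.
  V_q(n, t) = 1 + 30 + 420 + 3640 = 4091.
Step 2: q^n = 3^15 = 14348907.
Step 3: Hamming bound ⌊q^n / V_q(n,t)⌋ = ⌊14348907/4091⌋ = 3507.
Step 4: Compare |C| = 3809 to 3507: violated.
The claimed |C| lies above the Hamming bound, so no 3-ary code of length 15 with d ≥ 7 can have 3809 codewords.


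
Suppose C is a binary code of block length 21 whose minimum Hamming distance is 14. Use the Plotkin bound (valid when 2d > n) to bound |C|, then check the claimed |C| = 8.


Plotkin bound M ≤ 4; given |C| = 8 > bound (violated).

Check applicability: 2d = 28, n = 21.
2d − n = 7 > 0, so Plotkin applies.
Compute d/(2d−n) = 14/7 ≈ 2.0000.
⌊d/(2d−n)⌋ = 2.
Plotkin bound: M ≤ 2·2 = 4.
Given |C| = 8, check: VIOLATED.
This |C| is above the Plotkin bound, so no binary code with n = 21, d = 14 and 8 codewords exists.


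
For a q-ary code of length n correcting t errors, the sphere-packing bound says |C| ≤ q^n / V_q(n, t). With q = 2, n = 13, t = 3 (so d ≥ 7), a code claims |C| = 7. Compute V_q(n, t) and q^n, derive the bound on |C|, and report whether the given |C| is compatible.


V_q(n, t) = 378, q^n = 8192, Hamming bound = 21, |C| = 7 ≤ bound (satisfied).

Step 1: Compute V_q(n, t) = Σ_{j=0}^3 C(n, j) (q−1)^j.
  j = 0: C(13,0)·(1)^0 = 1·1 = 1.
  j = 1: C(13,1)·(1)^1 = 13·1 = 13.
  j = 2: C(13,2)·(1)^2 = 78·1 = 78.
  j = 3: C(13,3)·(1)^3 = 286·1 = 286.
  V_q(n, t) = 1 + 13 + 78 + 286 = 378.
Step 2: q^n = 2^13 = 8192.
Step 3: Hamming bound ⌊q^n / V_q(n,t)⌋ = ⌊8192/378⌋ = 21.
Step 4: Compare |C| = 7 to 21: satisfied.
The claimed |C| lies below the Hamming bound.


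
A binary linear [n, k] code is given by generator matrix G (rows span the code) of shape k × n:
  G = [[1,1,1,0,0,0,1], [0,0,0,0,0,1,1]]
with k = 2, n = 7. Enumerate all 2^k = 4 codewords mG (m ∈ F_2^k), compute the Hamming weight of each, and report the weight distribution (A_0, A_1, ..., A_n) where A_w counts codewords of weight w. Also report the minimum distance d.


Weight distribution: A_0 = 1, A_2 = 1, A_4 = 2. Minimum distance d = 2.

Enumerate all 2^2 = 4 messages m ∈ F_2^2.
For each, compute codeword c = mG in F_2^7, then tally its weight.
  m = 00 → c = 0000000, weight = 0.
  m = 10 → c = 1110001, weight = 4.
  m = 01 → c = 0000011, weight = 2.
  m = 11 → c = 1110010, weight = 4.
Tally weights:
  weight 0: 1 codewords.
  weight 2: 1 codewords.
  weight 4: 2 codewords.
Minimum distance d = smallest w > 0 with A_w > 0 = 2.
Sanity: Σ A_w = 4 = 2^2 = 4 ✓.


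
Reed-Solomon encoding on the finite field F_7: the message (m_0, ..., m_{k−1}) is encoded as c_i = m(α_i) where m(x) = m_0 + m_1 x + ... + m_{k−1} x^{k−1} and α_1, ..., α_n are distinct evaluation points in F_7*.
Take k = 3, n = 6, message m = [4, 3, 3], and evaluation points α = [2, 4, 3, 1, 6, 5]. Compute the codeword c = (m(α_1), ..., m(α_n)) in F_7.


c = [1, 1, 5, 3, 4, 3]

Message polynomial: m(x) = 4 + 3·x + 3·x^2 (mod 7).
For each evaluation point α_i, compute m(α_i) mod 7:
  α_1 = 2: Horner steps 3 → 2 → 1, so m(2) = 1.
  α_2 = 4: Horner steps 3 → 1 → 1, so m(4) = 1.
  α_3 = 3: Horner steps 3 → 5 → 5, so m(3) = 5.
  α_4 = 1: Horner steps 3 → 6 → 3, so m(1) = 3.
  α_5 = 6: Horner steps 3 → 0 → 4, so m(6) = 4.
  α_6 = 5: Horner steps 3 → 4 → 3, so m(5) = 3.
Codeword c = [1, 1, 5, 3, 4, 3] ∈ F_7^6.


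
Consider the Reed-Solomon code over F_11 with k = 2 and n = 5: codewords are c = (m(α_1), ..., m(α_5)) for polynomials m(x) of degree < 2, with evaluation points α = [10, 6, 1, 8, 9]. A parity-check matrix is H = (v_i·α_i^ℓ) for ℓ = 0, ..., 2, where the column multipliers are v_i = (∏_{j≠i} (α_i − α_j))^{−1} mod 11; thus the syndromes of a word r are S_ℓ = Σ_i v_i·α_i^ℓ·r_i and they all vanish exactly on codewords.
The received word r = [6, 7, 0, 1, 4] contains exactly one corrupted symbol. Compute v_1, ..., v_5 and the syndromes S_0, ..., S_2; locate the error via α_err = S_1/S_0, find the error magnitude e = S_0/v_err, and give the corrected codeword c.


S = (8, 6, 10), error at position 5, error magnitude e = 6, c = [6, 7, 0, 1, 9].

Step 1: column multipliers v_i = (∏_{j≠i}(α_i − α_j))^{−1} mod 11.
  i = 1 (α = 10): (10−6)(10−1)(10−8)(10−9) = 4·9·2·1 = 72 ≡ 6, so v_1 = 6^{−1} = 2 (mod 11).
  i = 2 (α = 6): (6−10)(6−1)(6−8)(6−9) = (−4)·5·(−2)·(−3) = −120 ≡ 1, so v_2 = 1^{−1} = 1 (mod 11).
  i = 3 (α = 1): (1−10)(1−6)(1−8)(1−9) = (−9)·(−5)·(−7)·(−8) = 2520 ≡ 1, so v_3 = 1^{−1} = 1 (mod 11).
  i = 4 (α = 8): (8−10)(8−6)(8−1)(8−9) = (−2)·2·7·(−1) = 28 ≡ 6, so v_4 = 6^{−1} = 2 (mod 11).
  i = 5 (α = 9): (9−10)(9−6)(9−1)(9−8) = (−1)·3·8·1 = −24 ≡ 9, so v_5 = 9^{−1} = 5 (mod 11).
  v = [2, 1, 1, 2, 5].
Step 2: syndromes of r = [6, 7, 0, 1, 4] (all sums mod 11).
  S_0 = Σ v_i r_i = 2·6 + 1·7 + 1·0 + 2·1 + 5·4 = 41 ≡ 8.
  S_1 = Σ v_i α_i r_i = 2·10·6 + 1·6·7 + 1·1·0 + 2·8·1 + 5·9·4 = 358 ≡ 6.
  α_i^2 mod 11 = [1, 3, 1, 9, 4].
  S_2 = Σ v_i α_i^2 r_i = 2·1·6 + 1·3·7 + 1·1·0 + 2·9·1 + 5·4·4 = 131 ≡ 10.
  S = (8, 6, 10) ≠ 0, so r is not a codeword (an error is present).
Step 3: locate the error. For a single error e at position i, S_ℓ = v_i·e·α_i^ℓ, so α_err = S_1/S_0.
  S_0^{−1} = 8^{−1} = 7 (mod 11), so α_err = 6·7 = 42 ≡ 9 = α_5. Error position i = 5.
  Consistency check: S_2/S_1 = 10·2 = 20 ≡ 9 = α_err ✓ (single-error assumption holds).
Step 4: error magnitude e = S_0/v_5 = S_0·∏_{j≠5}(α_5 − α_j) = 8·9 = 72 ≡ 6 (mod 11).
Step 5: correct position 5: c_5 = r_5 − e = 4 − 6 ≡ 9 (mod 11). Hence c = [6, 7, 0, 1, 9].
  Check: interpolating c through the α_i gives m(x) = 3 + 8·x (degree < 2) with m(α_i) = c_i for every i, so c is indeed a codeword.


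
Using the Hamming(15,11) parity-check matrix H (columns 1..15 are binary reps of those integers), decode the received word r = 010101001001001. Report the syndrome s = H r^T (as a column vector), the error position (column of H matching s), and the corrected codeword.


s = (1, 0, 1, 0)^T, error position = 10, corrected codeword c = 010101001101001

Compute s = H r^T mod 2 one row at a time:
  s_1 = 0 + 1 + 0 + 0 + 1 + 0 + 0 + 1 = 3 ≡ 1 (mod 2).
  s_2 = 1 + 0 + 1 + 0 + 1 + 0 + 0 + 1 = 4 ≡ 0 (mod 2).
  s_3 = 1 + 0 + 1 + 0 + 0 + 0 + 0 + 1 = 3 ≡ 1 (mod 2).
  s_4 = 0 + 0 + 0 + 0 + 1 + 0 + 0 + 1 = 2 ≡ 0 (mod 2).
s = (1, 0, 1, 0)^T — this equals column 10 of H (binary 1010), so error is at position 10.
Correct: flip bit 10 of r = 010101001001001 to get c = 010101001101001.


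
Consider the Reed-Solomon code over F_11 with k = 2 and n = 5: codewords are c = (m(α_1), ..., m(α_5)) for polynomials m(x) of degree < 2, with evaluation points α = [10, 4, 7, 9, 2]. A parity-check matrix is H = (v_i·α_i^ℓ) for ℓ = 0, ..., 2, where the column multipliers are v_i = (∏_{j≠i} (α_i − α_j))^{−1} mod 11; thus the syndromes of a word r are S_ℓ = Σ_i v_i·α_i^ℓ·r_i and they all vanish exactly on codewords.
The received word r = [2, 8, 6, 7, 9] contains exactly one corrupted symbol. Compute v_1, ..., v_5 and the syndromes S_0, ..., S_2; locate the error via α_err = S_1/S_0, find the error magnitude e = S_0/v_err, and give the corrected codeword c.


S = (6, 2, 8), error at position 2, error magnitude e = 9, c = [2, 10, 6, 7, 9].

Step 1: column multipliers v_i = (∏_{j≠i}(α_i − α_j))^{−1} mod 11.
  i = 1 (α = 10): (10−4)(10−7)(10−9)(10−2) = 6·3·1·8 = 144 ≡ 1, so v_1 = 1^{−1} = 1 (mod 11).
  i = 2 (α = 4): (4−10)(4−7)(4−9)(4−2) = (−6)·(−3)·(−5)·2 = −180 ≡ 7, so v_2 = 7^{−1} = 8 (mod 11).
  i = 3 (α = 7): (7−10)(7−4)(7−9)(7−2) = (−3)·3·(−2)·5 = 90 ≡ 2, so v_3 = 2^{−1} = 6 (mod 11).
  i = 4 (α = 9): (9−10)(9−4)(9−7)(9−2) = (−1)·5·2·7 = −70 ≡ 7, so v_4 = 7^{−1} = 8 (mod 11).
  i = 5 (α = 2): (2−10)(2−4)(2−7)(2−9) = (−8)·(−2)·(−5)·(−7) = 560 ≡ 10, so v_5 = 10^{−1} = 10 (mod 11).
  v = [1, 8, 6, 8, 10].
Step 2: syndromes of r = [2, 8, 6, 7, 9] (all sums mod 11).
  S_0 = Σ v_i r_i = 1·2 + 8·8 + 6·6 + 8·7 + 10·9 = 248 ≡ 6.
  S_1 = Σ v_i α_i r_i = 1·10·2 + 8·4·8 + 6·7·6 + 8·9·7 + 10·2·9 = 1212 ≡ 2.
  α_i^2 mod 11 = [1, 5, 5, 4, 4].
  S_2 = Σ v_i α_i^2 r_i = 1·1·2 + 8·5·8 + 6·5·6 + 8·4·7 + 10·4·9 = 1086 ≡ 8.
  S = (6, 2, 8) ≠ 0, so r is not a codeword (an error is present).
Step 3: locate the error. For a single error e at position i, S_ℓ = v_i·e·α_i^ℓ, so α_err = S_1/S_0.
  S_0^{−1} = 6^{−1} = 2 (mod 11), so α_err = 2·2 = 4 ≡ 4 = α_2. Error position i = 2.
  Consistency check: S_2/S_1 = 8·6 = 48 ≡ 4 = α_err ✓ (single-error assumption holds).
Step 4: error magnitude e = S_0/v_2 = S_0·∏_{j≠2}(α_2 − α_j) = 6·7 = 42 ≡ 9 (mod 11).
Step 5: correct position 2: c_2 = r_2 − e = 8 − 9 ≡ 10 (mod 11). Hence c = [2, 10, 6, 7, 9].
  Check: interpolating c through the α_i gives m(x) = 8 + 6·x (degree < 2) with m(α_i) = c_i for every i, so c is indeed a codeword.


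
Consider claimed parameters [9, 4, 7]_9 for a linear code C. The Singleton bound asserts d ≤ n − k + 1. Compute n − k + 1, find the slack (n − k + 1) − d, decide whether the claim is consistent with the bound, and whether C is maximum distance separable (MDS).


Singleton RHS = n − k + 1 = 6, slack = -1, bound violated (no such code; not MDS).

Singleton bound: d ≤ n − k + 1.
Here n = 9, k = 4, so n − k + 1 = 6.
Given d = 7, check d ≤ 6: NO.
Slack = (n − k + 1) − d = -1.
The slack is negative: d = 7 exceeds n − k + 1 = 6 by 1, so the Singleton bound is violated and no linear [9, 4, 7]_9 code can exist. In particular it is not MDS (MDS requires d = n − k + 1 exactly).
Description: the claimed parameters are [9, 4, 7]_9; such a code would be impossible (violates the Singleton bound).


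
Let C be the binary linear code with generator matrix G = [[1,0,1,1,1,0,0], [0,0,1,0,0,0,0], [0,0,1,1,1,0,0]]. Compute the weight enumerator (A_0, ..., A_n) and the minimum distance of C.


Weight distribution: A_0 = 1, A_1 = 2, A_2 = 2, A_3 = 2, A_4 = 1. Minimum distance d = 1.

Enumerate all 2^3 = 8 messages m ∈ F_2^3.
For each, compute codeword c = mG in F_2^7, then tally its weight.
  m = 000 → c = 0000000, weight = 0.
  m = 100 → c = 1011100, weight = 4.
  m = 010 → c = 0010000, weight = 1.
  m = 110 → c = 1001100, weight = 3.
  m = 001 → c = 0011100, weight = 3.
  m = 101 → c = 1000000, weight = 1.
  m = 011 → c = 0001100, weight = 2.
  m = 111 → c = 1010000, weight = 2.
Tally weights:
  weight 0: 1 codewords.
  weight 1: 2 codewords.
  weight 2: 2 codewords.
  weight 3: 2 codewords.
  weight 4: 1 codewords.
Minimum distance d = smallest w > 0 with A_w > 0 = 1.
Sanity: Σ A_w = 8 = 2^3 = 8 ✓.


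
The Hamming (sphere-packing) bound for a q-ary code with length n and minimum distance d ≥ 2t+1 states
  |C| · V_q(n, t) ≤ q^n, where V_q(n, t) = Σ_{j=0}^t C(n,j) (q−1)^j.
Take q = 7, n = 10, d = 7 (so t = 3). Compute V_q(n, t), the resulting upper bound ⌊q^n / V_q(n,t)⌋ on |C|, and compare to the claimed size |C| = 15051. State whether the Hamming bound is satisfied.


V_q(n, t) = 27601, q^n = 282475249, Hamming bound = 10234, |C| = 15051 > bound (violated).

Step 1: Compute V_q(n, t) = Σ_{j=0}^3 C(n, j) (q−1)^j.
  j = 0: C(10,0)·(6)^0 = 1·1 = 1.
  j = 1: C(10,1)·(6)^1 = 10·6 = 60.
  j = 2: C(10,2)·(6)^2 = 45·36 = 1620.
  j = 3: C(10,3)·(6)^3 = 120·216 = 25920.
  V_q(n, t) = 1 + 60 + 1620 + 25920 = 27601.
Step 2: q^n = 7^10 = 282475249.
Step 3: Hamming bound ⌊q^n / V_q(n,t)⌋ = ⌊282475249/27601⌋ = 10234.
Step 4: Compare |C| = 15051 to 10234: violated.
The claimed |C| lies above the Hamming bound, so no 7-ary code of length 10 with d ≥ 7 can have 15051 codewords.


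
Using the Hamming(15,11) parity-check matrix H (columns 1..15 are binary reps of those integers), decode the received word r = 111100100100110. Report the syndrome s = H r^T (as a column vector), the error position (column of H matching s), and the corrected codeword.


s = (1, 0, 1, 0)^T, error position = 10, corrected codeword c = 111100100000110

Compute s = H r^T mod 2 one row at a time:
  s_1 = 0 + 0 + 1 + 0 + 0 + 1 + 1 + 0 = 3 ≡ 1 (mod 2).
  s_2 = 1 + 0 + 0 + 1 + 0 + 1 + 1 + 0 = 4 ≡ 0 (mod 2).
  s_3 = 1 + 1 + 0 + 1 + 1 + 0 + 1 + 0 = 5 ≡ 1 (mod 2).
  s_4 = 1 + 1 + 0 + 1 + 0 + 0 + 1 + 0 = 4 ≡ 0 (mod 2).
s = (1, 0, 1, 0)^T — this equals column 10 of H (binary 1010), so error is at position 10.
Correct: flip bit 10 of r = 111100100100110 to get c = 111100100000110.


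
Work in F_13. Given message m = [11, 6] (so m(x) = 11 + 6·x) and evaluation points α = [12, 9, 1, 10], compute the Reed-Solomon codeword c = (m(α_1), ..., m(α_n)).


c = [5, 0, 4, 6]

Message polynomial: m(x) = 11 + 6·x (mod 13).
For each evaluation point α_i, compute m(α_i) mod 13:
  α_1 = 12: Horner steps 6 → 5, so m(12) = 5.
  α_2 = 9: Horner steps 6 → 0, so m(9) = 0.
  α_3 = 1: Horner steps 6 → 4, so m(1) = 4.
  α_4 = 10: Horner steps 6 → 6, so m(10) = 6.
Codeword c = [5, 0, 4, 6] ∈ F_13^4.


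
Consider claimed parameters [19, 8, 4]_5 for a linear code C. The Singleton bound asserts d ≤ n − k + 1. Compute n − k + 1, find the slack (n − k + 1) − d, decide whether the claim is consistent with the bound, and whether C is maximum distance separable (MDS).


Singleton RHS = n − k + 1 = 12, slack = 8, bound satisfied, not MDS.

Singleton bound: d ≤ n − k + 1.
Here n = 19, k = 8, so n − k + 1 = 12.
Given d = 4, check d ≤ 12: YES.
Slack = (n − k + 1) − d = 8.
The code is NOT MDS (slack = 8 > 0).
Description: the claimed parameters are [19, 8, 4]_5; such a code would be non-MDS.
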